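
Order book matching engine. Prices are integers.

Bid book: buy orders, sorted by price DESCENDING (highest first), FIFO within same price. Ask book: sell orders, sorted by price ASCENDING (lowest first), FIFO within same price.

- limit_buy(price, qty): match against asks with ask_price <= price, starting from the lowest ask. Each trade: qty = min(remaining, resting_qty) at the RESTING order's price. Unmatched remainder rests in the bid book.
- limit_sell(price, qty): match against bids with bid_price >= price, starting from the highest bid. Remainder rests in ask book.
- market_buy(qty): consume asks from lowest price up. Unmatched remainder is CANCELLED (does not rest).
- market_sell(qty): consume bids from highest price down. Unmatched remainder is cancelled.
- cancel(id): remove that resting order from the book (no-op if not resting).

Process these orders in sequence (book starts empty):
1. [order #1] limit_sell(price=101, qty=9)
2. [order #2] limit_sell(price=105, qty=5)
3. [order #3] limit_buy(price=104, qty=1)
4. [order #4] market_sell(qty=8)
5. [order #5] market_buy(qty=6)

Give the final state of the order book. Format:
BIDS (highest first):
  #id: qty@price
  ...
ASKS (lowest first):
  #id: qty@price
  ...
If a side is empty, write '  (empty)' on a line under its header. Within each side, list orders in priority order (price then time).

After op 1 [order #1] limit_sell(price=101, qty=9): fills=none; bids=[-] asks=[#1:9@101]
After op 2 [order #2] limit_sell(price=105, qty=5): fills=none; bids=[-] asks=[#1:9@101 #2:5@105]
After op 3 [order #3] limit_buy(price=104, qty=1): fills=#3x#1:1@101; bids=[-] asks=[#1:8@101 #2:5@105]
After op 4 [order #4] market_sell(qty=8): fills=none; bids=[-] asks=[#1:8@101 #2:5@105]
After op 5 [order #5] market_buy(qty=6): fills=#5x#1:6@101; bids=[-] asks=[#1:2@101 #2:5@105]

Answer: BIDS (highest first):
  (empty)
ASKS (lowest first):
  #1: 2@101
  #2: 5@105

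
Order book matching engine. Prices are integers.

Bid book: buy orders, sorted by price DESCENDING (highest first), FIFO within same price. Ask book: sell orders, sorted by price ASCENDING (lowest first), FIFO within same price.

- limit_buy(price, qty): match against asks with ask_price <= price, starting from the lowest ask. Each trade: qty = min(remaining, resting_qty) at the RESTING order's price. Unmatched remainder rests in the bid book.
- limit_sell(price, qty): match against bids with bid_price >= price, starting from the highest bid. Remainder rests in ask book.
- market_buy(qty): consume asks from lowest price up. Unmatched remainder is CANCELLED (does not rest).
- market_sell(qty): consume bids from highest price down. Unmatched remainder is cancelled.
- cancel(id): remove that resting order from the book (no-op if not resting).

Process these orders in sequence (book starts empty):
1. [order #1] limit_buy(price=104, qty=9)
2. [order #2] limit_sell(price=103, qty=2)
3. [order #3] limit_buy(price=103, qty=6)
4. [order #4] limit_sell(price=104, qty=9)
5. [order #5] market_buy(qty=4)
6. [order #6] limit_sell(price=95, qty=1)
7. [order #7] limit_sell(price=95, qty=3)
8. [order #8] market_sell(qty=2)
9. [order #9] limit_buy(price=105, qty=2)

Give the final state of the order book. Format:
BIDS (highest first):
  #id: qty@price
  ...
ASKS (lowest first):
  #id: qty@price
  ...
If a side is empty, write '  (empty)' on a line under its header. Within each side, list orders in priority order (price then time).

Answer: BIDS (highest first):
  #9: 2@105
ASKS (lowest first):
  (empty)

Derivation:
After op 1 [order #1] limit_buy(price=104, qty=9): fills=none; bids=[#1:9@104] asks=[-]
After op 2 [order #2] limit_sell(price=103, qty=2): fills=#1x#2:2@104; bids=[#1:7@104] asks=[-]
After op 3 [order #3] limit_buy(price=103, qty=6): fills=none; bids=[#1:7@104 #3:6@103] asks=[-]
After op 4 [order #4] limit_sell(price=104, qty=9): fills=#1x#4:7@104; bids=[#3:6@103] asks=[#4:2@104]
After op 5 [order #5] market_buy(qty=4): fills=#5x#4:2@104; bids=[#3:6@103] asks=[-]
After op 6 [order #6] limit_sell(price=95, qty=1): fills=#3x#6:1@103; bids=[#3:5@103] asks=[-]
After op 7 [order #7] limit_sell(price=95, qty=3): fills=#3x#7:3@103; bids=[#3:2@103] asks=[-]
After op 8 [order #8] market_sell(qty=2): fills=#3x#8:2@103; bids=[-] asks=[-]
After op 9 [order #9] limit_buy(price=105, qty=2): fills=none; bids=[#9:2@105] asks=[-]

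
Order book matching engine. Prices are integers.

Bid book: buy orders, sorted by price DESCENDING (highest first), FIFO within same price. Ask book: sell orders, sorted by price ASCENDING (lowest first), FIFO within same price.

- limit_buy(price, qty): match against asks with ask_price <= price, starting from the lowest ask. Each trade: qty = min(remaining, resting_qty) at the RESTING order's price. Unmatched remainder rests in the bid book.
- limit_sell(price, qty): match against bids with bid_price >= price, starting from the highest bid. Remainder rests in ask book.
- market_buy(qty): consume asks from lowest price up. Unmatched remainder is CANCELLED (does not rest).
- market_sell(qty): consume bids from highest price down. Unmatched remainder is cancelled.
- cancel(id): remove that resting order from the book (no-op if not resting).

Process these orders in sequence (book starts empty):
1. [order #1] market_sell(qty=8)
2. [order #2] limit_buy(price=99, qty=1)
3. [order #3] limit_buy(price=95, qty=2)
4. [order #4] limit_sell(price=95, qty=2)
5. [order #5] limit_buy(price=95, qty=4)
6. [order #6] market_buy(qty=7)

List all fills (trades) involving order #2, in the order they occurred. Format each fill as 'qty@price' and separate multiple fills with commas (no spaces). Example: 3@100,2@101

Answer: 1@99

Derivation:
After op 1 [order #1] market_sell(qty=8): fills=none; bids=[-] asks=[-]
After op 2 [order #2] limit_buy(price=99, qty=1): fills=none; bids=[#2:1@99] asks=[-]
After op 3 [order #3] limit_buy(price=95, qty=2): fills=none; bids=[#2:1@99 #3:2@95] asks=[-]
After op 4 [order #4] limit_sell(price=95, qty=2): fills=#2x#4:1@99 #3x#4:1@95; bids=[#3:1@95] asks=[-]
After op 5 [order #5] limit_buy(price=95, qty=4): fills=none; bids=[#3:1@95 #5:4@95] asks=[-]
After op 6 [order #6] market_buy(qty=7): fills=none; bids=[#3:1@95 #5:4@95] asks=[-]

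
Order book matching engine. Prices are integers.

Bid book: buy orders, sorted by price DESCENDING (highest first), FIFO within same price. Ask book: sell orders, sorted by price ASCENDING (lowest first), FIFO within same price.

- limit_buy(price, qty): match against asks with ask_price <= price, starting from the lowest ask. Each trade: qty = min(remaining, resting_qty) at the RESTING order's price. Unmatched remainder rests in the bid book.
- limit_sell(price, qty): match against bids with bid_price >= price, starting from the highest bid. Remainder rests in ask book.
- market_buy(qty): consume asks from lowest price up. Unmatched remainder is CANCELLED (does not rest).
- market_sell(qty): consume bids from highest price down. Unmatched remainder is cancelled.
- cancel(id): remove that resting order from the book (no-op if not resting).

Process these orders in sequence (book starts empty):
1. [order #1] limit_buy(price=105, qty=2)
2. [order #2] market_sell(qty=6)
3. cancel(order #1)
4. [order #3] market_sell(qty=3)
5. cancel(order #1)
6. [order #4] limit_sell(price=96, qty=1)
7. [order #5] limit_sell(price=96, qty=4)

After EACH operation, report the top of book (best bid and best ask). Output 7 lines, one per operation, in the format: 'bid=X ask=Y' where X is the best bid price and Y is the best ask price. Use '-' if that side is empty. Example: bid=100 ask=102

After op 1 [order #1] limit_buy(price=105, qty=2): fills=none; bids=[#1:2@105] asks=[-]
After op 2 [order #2] market_sell(qty=6): fills=#1x#2:2@105; bids=[-] asks=[-]
After op 3 cancel(order #1): fills=none; bids=[-] asks=[-]
After op 4 [order #3] market_sell(qty=3): fills=none; bids=[-] asks=[-]
After op 5 cancel(order #1): fills=none; bids=[-] asks=[-]
After op 6 [order #4] limit_sell(price=96, qty=1): fills=none; bids=[-] asks=[#4:1@96]
After op 7 [order #5] limit_sell(price=96, qty=4): fills=none; bids=[-] asks=[#4:1@96 #5:4@96]

Answer: bid=105 ask=-
bid=- ask=-
bid=- ask=-
bid=- ask=-
bid=- ask=-
bid=- ask=96
bid=- ask=96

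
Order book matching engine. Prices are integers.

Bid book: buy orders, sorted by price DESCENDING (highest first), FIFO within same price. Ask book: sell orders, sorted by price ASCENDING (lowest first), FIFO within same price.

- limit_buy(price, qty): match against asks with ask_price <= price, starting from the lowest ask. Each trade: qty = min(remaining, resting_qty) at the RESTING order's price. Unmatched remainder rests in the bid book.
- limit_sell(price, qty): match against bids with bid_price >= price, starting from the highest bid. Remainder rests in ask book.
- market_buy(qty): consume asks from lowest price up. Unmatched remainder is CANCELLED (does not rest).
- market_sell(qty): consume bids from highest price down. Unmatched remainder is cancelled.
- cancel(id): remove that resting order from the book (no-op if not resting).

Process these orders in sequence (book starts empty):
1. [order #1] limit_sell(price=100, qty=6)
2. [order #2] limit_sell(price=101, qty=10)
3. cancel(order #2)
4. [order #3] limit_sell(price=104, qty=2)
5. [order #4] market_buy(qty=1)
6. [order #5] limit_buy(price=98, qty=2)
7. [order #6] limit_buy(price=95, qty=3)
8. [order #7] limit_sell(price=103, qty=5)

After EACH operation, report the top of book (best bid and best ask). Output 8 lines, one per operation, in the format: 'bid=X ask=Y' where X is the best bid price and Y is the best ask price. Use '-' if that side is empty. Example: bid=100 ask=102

Answer: bid=- ask=100
bid=- ask=100
bid=- ask=100
bid=- ask=100
bid=- ask=100
bid=98 ask=100
bid=98 ask=100
bid=98 ask=100

Derivation:
After op 1 [order #1] limit_sell(price=100, qty=6): fills=none; bids=[-] asks=[#1:6@100]
After op 2 [order #2] limit_sell(price=101, qty=10): fills=none; bids=[-] asks=[#1:6@100 #2:10@101]
After op 3 cancel(order #2): fills=none; bids=[-] asks=[#1:6@100]
After op 4 [order #3] limit_sell(price=104, qty=2): fills=none; bids=[-] asks=[#1:6@100 #3:2@104]
After op 5 [order #4] market_buy(qty=1): fills=#4x#1:1@100; bids=[-] asks=[#1:5@100 #3:2@104]
After op 6 [order #5] limit_buy(price=98, qty=2): fills=none; bids=[#5:2@98] asks=[#1:5@100 #3:2@104]
After op 7 [order #6] limit_buy(price=95, qty=3): fills=none; bids=[#5:2@98 #6:3@95] asks=[#1:5@100 #3:2@104]
After op 8 [order #7] limit_sell(price=103, qty=5): fills=none; bids=[#5:2@98 #6:3@95] asks=[#1:5@100 #7:5@103 #3:2@104]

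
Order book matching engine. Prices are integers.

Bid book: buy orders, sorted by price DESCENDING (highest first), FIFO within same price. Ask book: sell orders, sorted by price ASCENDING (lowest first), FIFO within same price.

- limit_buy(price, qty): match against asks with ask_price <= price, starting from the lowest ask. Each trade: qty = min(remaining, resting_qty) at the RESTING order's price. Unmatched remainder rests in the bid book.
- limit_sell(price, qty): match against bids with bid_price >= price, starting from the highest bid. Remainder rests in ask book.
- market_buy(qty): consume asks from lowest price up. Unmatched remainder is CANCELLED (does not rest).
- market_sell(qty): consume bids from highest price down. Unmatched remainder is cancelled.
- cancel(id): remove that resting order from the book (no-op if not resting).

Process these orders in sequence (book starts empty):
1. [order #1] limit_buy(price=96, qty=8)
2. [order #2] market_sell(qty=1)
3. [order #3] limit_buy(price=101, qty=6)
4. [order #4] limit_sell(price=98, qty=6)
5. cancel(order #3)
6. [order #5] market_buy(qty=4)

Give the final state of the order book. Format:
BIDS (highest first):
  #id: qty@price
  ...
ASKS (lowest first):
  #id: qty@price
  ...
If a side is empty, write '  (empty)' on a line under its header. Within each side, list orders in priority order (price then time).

After op 1 [order #1] limit_buy(price=96, qty=8): fills=none; bids=[#1:8@96] asks=[-]
After op 2 [order #2] market_sell(qty=1): fills=#1x#2:1@96; bids=[#1:7@96] asks=[-]
After op 3 [order #3] limit_buy(price=101, qty=6): fills=none; bids=[#3:6@101 #1:7@96] asks=[-]
After op 4 [order #4] limit_sell(price=98, qty=6): fills=#3x#4:6@101; bids=[#1:7@96] asks=[-]
After op 5 cancel(order #3): fills=none; bids=[#1:7@96] asks=[-]
After op 6 [order #5] market_buy(qty=4): fills=none; bids=[#1:7@96] asks=[-]

Answer: BIDS (highest first):
  #1: 7@96
ASKS (lowest first):
  (empty)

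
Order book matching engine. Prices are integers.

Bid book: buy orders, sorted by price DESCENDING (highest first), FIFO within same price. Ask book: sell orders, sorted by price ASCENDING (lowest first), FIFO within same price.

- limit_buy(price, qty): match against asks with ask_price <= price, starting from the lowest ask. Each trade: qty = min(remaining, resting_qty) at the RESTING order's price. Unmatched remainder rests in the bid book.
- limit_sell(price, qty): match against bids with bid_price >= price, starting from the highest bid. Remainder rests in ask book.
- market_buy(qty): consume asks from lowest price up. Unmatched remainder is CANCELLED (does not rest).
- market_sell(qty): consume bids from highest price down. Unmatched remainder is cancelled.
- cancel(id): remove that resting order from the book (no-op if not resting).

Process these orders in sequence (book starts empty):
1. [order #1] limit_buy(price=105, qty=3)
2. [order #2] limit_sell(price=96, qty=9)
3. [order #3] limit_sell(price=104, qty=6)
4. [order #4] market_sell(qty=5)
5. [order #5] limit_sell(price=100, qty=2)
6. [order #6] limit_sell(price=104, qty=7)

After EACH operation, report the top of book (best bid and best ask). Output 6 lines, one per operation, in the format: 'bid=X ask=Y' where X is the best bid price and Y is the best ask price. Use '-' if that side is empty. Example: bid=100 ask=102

Answer: bid=105 ask=-
bid=- ask=96
bid=- ask=96
bid=- ask=96
bid=- ask=96
bid=- ask=96

Derivation:
After op 1 [order #1] limit_buy(price=105, qty=3): fills=none; bids=[#1:3@105] asks=[-]
After op 2 [order #2] limit_sell(price=96, qty=9): fills=#1x#2:3@105; bids=[-] asks=[#2:6@96]
After op 3 [order #3] limit_sell(price=104, qty=6): fills=none; bids=[-] asks=[#2:6@96 #3:6@104]
After op 4 [order #4] market_sell(qty=5): fills=none; bids=[-] asks=[#2:6@96 #3:6@104]
After op 5 [order #5] limit_sell(price=100, qty=2): fills=none; bids=[-] asks=[#2:6@96 #5:2@100 #3:6@104]
After op 6 [order #6] limit_sell(price=104, qty=7): fills=none; bids=[-] asks=[#2:6@96 #5:2@100 #3:6@104 #6:7@104]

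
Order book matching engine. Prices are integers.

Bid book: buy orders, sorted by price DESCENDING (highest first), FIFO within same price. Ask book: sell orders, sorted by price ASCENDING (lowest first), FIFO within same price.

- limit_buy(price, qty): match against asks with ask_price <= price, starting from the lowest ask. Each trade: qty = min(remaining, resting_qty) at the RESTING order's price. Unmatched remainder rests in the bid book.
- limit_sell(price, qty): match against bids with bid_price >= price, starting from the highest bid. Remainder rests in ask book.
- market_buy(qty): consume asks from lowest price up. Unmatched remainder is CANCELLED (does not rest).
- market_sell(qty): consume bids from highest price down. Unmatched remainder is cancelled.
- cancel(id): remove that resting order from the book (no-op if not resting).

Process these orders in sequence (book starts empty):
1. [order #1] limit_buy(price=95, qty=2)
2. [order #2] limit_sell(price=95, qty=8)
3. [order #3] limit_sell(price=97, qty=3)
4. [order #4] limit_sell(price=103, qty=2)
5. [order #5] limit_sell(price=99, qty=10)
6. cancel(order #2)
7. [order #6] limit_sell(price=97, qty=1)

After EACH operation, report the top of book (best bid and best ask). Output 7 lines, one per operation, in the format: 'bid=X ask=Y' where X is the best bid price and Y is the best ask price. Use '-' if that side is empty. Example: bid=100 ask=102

After op 1 [order #1] limit_buy(price=95, qty=2): fills=none; bids=[#1:2@95] asks=[-]
After op 2 [order #2] limit_sell(price=95, qty=8): fills=#1x#2:2@95; bids=[-] asks=[#2:6@95]
After op 3 [order #3] limit_sell(price=97, qty=3): fills=none; bids=[-] asks=[#2:6@95 #3:3@97]
After op 4 [order #4] limit_sell(price=103, qty=2): fills=none; bids=[-] asks=[#2:6@95 #3:3@97 #4:2@103]
After op 5 [order #5] limit_sell(price=99, qty=10): fills=none; bids=[-] asks=[#2:6@95 #3:3@97 #5:10@99 #4:2@103]
After op 6 cancel(order #2): fills=none; bids=[-] asks=[#3:3@97 #5:10@99 #4:2@103]
After op 7 [order #6] limit_sell(price=97, qty=1): fills=none; bids=[-] asks=[#3:3@97 #6:1@97 #5:10@99 #4:2@103]

Answer: bid=95 ask=-
bid=- ask=95
bid=- ask=95
bid=- ask=95
bid=- ask=95
bid=- ask=97
bid=- ask=97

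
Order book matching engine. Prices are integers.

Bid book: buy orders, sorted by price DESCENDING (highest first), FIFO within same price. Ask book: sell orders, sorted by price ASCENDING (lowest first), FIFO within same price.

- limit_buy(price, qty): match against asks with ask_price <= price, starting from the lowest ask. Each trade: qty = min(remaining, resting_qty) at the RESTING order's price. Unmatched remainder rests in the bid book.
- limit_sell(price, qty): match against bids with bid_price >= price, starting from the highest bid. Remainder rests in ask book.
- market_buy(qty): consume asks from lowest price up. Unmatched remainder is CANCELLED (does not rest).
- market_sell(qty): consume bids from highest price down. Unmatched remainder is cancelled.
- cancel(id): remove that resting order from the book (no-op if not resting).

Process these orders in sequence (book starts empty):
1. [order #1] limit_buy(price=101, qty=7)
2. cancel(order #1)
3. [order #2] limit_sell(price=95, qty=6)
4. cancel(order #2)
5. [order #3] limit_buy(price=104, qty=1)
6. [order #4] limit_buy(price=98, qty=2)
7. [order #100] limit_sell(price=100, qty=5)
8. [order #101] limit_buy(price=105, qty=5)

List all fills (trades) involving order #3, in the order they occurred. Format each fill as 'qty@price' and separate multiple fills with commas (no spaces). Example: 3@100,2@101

Answer: 1@104

Derivation:
After op 1 [order #1] limit_buy(price=101, qty=7): fills=none; bids=[#1:7@101] asks=[-]
After op 2 cancel(order #1): fills=none; bids=[-] asks=[-]
After op 3 [order #2] limit_sell(price=95, qty=6): fills=none; bids=[-] asks=[#2:6@95]
After op 4 cancel(order #2): fills=none; bids=[-] asks=[-]
After op 5 [order #3] limit_buy(price=104, qty=1): fills=none; bids=[#3:1@104] asks=[-]
After op 6 [order #4] limit_buy(price=98, qty=2): fills=none; bids=[#3:1@104 #4:2@98] asks=[-]
After op 7 [order #100] limit_sell(price=100, qty=5): fills=#3x#100:1@104; bids=[#4:2@98] asks=[#100:4@100]
After op 8 [order #101] limit_buy(price=105, qty=5): fills=#101x#100:4@100; bids=[#101:1@105 #4:2@98] asks=[-]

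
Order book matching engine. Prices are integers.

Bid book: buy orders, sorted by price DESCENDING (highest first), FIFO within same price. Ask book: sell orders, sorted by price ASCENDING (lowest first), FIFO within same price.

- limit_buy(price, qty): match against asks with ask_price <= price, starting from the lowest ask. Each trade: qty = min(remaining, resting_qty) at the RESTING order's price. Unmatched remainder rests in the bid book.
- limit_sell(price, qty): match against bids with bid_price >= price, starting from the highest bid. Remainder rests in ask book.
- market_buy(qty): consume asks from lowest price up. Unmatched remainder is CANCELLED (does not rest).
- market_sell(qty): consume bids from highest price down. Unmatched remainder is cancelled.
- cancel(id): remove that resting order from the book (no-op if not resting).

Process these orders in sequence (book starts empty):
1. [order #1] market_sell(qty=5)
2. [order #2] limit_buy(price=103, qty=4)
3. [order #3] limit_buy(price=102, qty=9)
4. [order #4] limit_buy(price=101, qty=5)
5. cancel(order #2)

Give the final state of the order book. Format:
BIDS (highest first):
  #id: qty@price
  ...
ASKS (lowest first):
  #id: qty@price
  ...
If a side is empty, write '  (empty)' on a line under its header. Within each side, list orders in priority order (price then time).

Answer: BIDS (highest first):
  #3: 9@102
  #4: 5@101
ASKS (lowest first):
  (empty)

Derivation:
After op 1 [order #1] market_sell(qty=5): fills=none; bids=[-] asks=[-]
After op 2 [order #2] limit_buy(price=103, qty=4): fills=none; bids=[#2:4@103] asks=[-]
After op 3 [order #3] limit_buy(price=102, qty=9): fills=none; bids=[#2:4@103 #3:9@102] asks=[-]
After op 4 [order #4] limit_buy(price=101, qty=5): fills=none; bids=[#2:4@103 #3:9@102 #4:5@101] asks=[-]
After op 5 cancel(order #2): fills=none; bids=[#3:9@102 #4:5@101] asks=[-]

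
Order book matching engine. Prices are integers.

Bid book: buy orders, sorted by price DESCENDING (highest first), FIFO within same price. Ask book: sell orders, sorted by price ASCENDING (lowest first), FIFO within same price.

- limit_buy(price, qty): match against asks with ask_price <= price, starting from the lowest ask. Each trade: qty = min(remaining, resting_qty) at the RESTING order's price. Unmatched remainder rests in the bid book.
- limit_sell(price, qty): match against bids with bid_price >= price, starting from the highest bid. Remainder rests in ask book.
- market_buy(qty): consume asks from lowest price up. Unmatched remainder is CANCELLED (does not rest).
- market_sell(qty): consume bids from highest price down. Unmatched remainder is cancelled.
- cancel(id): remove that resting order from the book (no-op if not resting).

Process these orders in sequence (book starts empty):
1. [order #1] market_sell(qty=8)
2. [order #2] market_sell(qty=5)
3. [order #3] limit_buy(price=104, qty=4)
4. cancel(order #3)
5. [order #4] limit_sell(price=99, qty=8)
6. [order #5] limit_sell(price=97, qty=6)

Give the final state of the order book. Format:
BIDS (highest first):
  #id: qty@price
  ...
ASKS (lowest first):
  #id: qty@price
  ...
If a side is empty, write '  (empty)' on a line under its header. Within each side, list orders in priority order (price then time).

After op 1 [order #1] market_sell(qty=8): fills=none; bids=[-] asks=[-]
After op 2 [order #2] market_sell(qty=5): fills=none; bids=[-] asks=[-]
After op 3 [order #3] limit_buy(price=104, qty=4): fills=none; bids=[#3:4@104] asks=[-]
After op 4 cancel(order #3): fills=none; bids=[-] asks=[-]
After op 5 [order #4] limit_sell(price=99, qty=8): fills=none; bids=[-] asks=[#4:8@99]
After op 6 [order #5] limit_sell(price=97, qty=6): fills=none; bids=[-] asks=[#5:6@97 #4:8@99]

Answer: BIDS (highest first):
  (empty)
ASKS (lowest first):
  #5: 6@97
  #4: 8@99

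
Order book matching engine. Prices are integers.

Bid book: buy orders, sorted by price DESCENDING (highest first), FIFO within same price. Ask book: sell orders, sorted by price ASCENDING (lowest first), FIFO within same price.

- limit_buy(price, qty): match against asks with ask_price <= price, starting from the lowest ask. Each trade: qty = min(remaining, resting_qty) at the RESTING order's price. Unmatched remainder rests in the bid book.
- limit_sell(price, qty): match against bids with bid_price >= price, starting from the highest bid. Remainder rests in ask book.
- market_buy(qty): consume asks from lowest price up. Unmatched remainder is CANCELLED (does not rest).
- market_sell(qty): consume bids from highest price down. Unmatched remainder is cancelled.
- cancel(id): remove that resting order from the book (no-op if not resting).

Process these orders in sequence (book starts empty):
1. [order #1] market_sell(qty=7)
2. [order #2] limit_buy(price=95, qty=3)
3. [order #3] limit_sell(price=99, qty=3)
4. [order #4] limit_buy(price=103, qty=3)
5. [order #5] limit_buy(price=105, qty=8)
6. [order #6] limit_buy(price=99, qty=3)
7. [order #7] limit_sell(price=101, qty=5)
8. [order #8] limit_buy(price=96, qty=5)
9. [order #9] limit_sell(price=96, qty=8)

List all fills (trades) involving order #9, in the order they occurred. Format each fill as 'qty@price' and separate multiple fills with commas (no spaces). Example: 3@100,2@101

Answer: 3@105,3@99,2@96

Derivation:
After op 1 [order #1] market_sell(qty=7): fills=none; bids=[-] asks=[-]
After op 2 [order #2] limit_buy(price=95, qty=3): fills=none; bids=[#2:3@95] asks=[-]
After op 3 [order #3] limit_sell(price=99, qty=3): fills=none; bids=[#2:3@95] asks=[#3:3@99]
After op 4 [order #4] limit_buy(price=103, qty=3): fills=#4x#3:3@99; bids=[#2:3@95] asks=[-]
After op 5 [order #5] limit_buy(price=105, qty=8): fills=none; bids=[#5:8@105 #2:3@95] asks=[-]
After op 6 [order #6] limit_buy(price=99, qty=3): fills=none; bids=[#5:8@105 #6:3@99 #2:3@95] asks=[-]
After op 7 [order #7] limit_sell(price=101, qty=5): fills=#5x#7:5@105; bids=[#5:3@105 #6:3@99 #2:3@95] asks=[-]
After op 8 [order #8] limit_buy(price=96, qty=5): fills=none; bids=[#5:3@105 #6:3@99 #8:5@96 #2:3@95] asks=[-]
After op 9 [order #9] limit_sell(price=96, qty=8): fills=#5x#9:3@105 #6x#9:3@99 #8x#9:2@96; bids=[#8:3@96 #2:3@95] asks=[-]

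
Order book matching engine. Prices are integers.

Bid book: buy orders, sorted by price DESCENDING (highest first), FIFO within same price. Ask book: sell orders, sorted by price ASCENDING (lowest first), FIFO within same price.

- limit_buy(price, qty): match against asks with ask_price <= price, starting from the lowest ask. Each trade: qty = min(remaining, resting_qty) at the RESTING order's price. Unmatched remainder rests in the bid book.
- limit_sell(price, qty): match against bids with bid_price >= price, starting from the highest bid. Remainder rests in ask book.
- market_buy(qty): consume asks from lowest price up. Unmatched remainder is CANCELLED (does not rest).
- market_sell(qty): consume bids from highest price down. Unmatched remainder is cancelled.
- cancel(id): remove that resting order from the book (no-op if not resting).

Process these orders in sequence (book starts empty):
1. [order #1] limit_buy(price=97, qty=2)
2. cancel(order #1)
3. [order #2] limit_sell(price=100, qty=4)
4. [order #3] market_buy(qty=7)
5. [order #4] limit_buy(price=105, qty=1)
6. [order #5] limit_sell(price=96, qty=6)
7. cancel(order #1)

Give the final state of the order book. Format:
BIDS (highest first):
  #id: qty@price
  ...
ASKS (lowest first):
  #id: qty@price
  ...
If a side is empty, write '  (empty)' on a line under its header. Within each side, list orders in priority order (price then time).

After op 1 [order #1] limit_buy(price=97, qty=2): fills=none; bids=[#1:2@97] asks=[-]
After op 2 cancel(order #1): fills=none; bids=[-] asks=[-]
After op 3 [order #2] limit_sell(price=100, qty=4): fills=none; bids=[-] asks=[#2:4@100]
After op 4 [order #3] market_buy(qty=7): fills=#3x#2:4@100; bids=[-] asks=[-]
After op 5 [order #4] limit_buy(price=105, qty=1): fills=none; bids=[#4:1@105] asks=[-]
After op 6 [order #5] limit_sell(price=96, qty=6): fills=#4x#5:1@105; bids=[-] asks=[#5:5@96]
After op 7 cancel(order #1): fills=none; bids=[-] asks=[#5:5@96]

Answer: BIDS (highest first):
  (empty)
ASKS (lowest first):
  #5: 5@96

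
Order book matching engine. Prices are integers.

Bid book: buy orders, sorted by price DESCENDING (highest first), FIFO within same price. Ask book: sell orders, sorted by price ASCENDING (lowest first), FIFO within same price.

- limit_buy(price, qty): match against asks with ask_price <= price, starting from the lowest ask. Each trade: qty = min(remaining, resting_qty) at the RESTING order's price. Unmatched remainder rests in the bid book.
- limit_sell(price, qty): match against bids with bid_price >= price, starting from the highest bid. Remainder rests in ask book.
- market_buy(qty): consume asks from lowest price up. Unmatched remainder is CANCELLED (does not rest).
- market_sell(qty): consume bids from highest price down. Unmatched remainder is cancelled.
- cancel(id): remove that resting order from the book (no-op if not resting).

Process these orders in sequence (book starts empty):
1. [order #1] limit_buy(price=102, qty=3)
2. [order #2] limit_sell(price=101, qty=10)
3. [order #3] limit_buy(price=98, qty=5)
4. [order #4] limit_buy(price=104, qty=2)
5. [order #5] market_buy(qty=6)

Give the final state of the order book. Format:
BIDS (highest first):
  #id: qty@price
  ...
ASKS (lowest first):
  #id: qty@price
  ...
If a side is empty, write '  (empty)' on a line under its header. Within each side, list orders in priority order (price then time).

After op 1 [order #1] limit_buy(price=102, qty=3): fills=none; bids=[#1:3@102] asks=[-]
After op 2 [order #2] limit_sell(price=101, qty=10): fills=#1x#2:3@102; bids=[-] asks=[#2:7@101]
After op 3 [order #3] limit_buy(price=98, qty=5): fills=none; bids=[#3:5@98] asks=[#2:7@101]
After op 4 [order #4] limit_buy(price=104, qty=2): fills=#4x#2:2@101; bids=[#3:5@98] asks=[#2:5@101]
After op 5 [order #5] market_buy(qty=6): fills=#5x#2:5@101; bids=[#3:5@98] asks=[-]

Answer: BIDS (highest first):
  #3: 5@98
ASKS (lowest first):
  (empty)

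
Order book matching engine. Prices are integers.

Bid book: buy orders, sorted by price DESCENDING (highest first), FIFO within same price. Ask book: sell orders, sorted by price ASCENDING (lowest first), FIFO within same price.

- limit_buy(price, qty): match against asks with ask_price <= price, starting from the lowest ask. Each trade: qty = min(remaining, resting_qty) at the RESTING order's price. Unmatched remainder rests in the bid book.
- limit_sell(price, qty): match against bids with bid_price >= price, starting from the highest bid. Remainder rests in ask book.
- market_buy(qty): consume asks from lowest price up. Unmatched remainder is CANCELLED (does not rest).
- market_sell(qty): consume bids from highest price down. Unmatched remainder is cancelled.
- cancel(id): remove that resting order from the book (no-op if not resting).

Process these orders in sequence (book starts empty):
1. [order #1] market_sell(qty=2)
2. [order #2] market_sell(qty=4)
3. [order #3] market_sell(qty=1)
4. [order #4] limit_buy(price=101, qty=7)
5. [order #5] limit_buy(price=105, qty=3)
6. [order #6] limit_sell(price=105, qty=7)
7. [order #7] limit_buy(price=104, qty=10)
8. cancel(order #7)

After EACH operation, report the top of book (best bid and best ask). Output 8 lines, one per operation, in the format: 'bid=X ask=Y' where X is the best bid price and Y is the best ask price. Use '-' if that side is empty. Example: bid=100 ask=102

Answer: bid=- ask=-
bid=- ask=-
bid=- ask=-
bid=101 ask=-
bid=105 ask=-
bid=101 ask=105
bid=104 ask=105
bid=101 ask=105

Derivation:
After op 1 [order #1] market_sell(qty=2): fills=none; bids=[-] asks=[-]
After op 2 [order #2] market_sell(qty=4): fills=none; bids=[-] asks=[-]
After op 3 [order #3] market_sell(qty=1): fills=none; bids=[-] asks=[-]
After op 4 [order #4] limit_buy(price=101, qty=7): fills=none; bids=[#4:7@101] asks=[-]
After op 5 [order #5] limit_buy(price=105, qty=3): fills=none; bids=[#5:3@105 #4:7@101] asks=[-]
After op 6 [order #6] limit_sell(price=105, qty=7): fills=#5x#6:3@105; bids=[#4:7@101] asks=[#6:4@105]
After op 7 [order #7] limit_buy(price=104, qty=10): fills=none; bids=[#7:10@104 #4:7@101] asks=[#6:4@105]
After op 8 cancel(order #7): fills=none; bids=[#4:7@101] asks=[#6:4@105]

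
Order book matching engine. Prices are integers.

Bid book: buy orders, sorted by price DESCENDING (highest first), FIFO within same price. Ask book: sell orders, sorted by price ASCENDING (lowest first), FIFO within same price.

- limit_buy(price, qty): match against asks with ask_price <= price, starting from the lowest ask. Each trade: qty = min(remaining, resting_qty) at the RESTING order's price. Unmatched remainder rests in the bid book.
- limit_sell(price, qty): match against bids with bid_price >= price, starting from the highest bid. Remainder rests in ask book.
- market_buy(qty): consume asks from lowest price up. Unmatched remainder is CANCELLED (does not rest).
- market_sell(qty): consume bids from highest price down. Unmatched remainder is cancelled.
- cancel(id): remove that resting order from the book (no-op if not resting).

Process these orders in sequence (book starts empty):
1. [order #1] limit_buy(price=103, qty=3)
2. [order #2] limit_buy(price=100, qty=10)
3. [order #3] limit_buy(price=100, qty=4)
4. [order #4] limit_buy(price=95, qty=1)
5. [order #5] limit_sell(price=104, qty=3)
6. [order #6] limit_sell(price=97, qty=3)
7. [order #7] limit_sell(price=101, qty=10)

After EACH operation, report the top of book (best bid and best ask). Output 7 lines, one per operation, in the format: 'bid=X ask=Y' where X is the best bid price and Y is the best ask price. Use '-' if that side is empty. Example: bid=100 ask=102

Answer: bid=103 ask=-
bid=103 ask=-
bid=103 ask=-
bid=103 ask=-
bid=103 ask=104
bid=100 ask=104
bid=100 ask=101

Derivation:
After op 1 [order #1] limit_buy(price=103, qty=3): fills=none; bids=[#1:3@103] asks=[-]
After op 2 [order #2] limit_buy(price=100, qty=10): fills=none; bids=[#1:3@103 #2:10@100] asks=[-]
After op 3 [order #3] limit_buy(price=100, qty=4): fills=none; bids=[#1:3@103 #2:10@100 #3:4@100] asks=[-]
After op 4 [order #4] limit_buy(price=95, qty=1): fills=none; bids=[#1:3@103 #2:10@100 #3:4@100 #4:1@95] asks=[-]
After op 5 [order #5] limit_sell(price=104, qty=3): fills=none; bids=[#1:3@103 #2:10@100 #3:4@100 #4:1@95] asks=[#5:3@104]
After op 6 [order #6] limit_sell(price=97, qty=3): fills=#1x#6:3@103; bids=[#2:10@100 #3:4@100 #4:1@95] asks=[#5:3@104]
After op 7 [order #7] limit_sell(price=101, qty=10): fills=none; bids=[#2:10@100 #3:4@100 #4:1@95] asks=[#7:10@101 #5:3@104]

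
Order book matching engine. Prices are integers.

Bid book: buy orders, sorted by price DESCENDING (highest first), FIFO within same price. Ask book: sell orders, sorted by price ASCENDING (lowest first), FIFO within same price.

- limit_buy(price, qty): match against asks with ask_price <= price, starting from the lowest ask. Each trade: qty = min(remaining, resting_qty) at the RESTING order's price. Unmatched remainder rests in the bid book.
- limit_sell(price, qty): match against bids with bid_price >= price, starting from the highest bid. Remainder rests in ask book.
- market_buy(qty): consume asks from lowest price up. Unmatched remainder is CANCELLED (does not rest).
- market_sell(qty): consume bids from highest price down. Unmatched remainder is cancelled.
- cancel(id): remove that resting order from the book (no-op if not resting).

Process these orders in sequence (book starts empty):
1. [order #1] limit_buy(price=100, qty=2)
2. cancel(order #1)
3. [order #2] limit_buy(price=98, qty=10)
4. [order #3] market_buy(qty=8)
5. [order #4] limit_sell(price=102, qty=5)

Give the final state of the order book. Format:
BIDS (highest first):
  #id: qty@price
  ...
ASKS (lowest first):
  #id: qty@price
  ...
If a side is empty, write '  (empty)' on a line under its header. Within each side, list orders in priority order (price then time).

After op 1 [order #1] limit_buy(price=100, qty=2): fills=none; bids=[#1:2@100] asks=[-]
After op 2 cancel(order #1): fills=none; bids=[-] asks=[-]
After op 3 [order #2] limit_buy(price=98, qty=10): fills=none; bids=[#2:10@98] asks=[-]
After op 4 [order #3] market_buy(qty=8): fills=none; bids=[#2:10@98] asks=[-]
After op 5 [order #4] limit_sell(price=102, qty=5): fills=none; bids=[#2:10@98] asks=[#4:5@102]

Answer: BIDS (highest first):
  #2: 10@98
ASKS (lowest first):
  #4: 5@102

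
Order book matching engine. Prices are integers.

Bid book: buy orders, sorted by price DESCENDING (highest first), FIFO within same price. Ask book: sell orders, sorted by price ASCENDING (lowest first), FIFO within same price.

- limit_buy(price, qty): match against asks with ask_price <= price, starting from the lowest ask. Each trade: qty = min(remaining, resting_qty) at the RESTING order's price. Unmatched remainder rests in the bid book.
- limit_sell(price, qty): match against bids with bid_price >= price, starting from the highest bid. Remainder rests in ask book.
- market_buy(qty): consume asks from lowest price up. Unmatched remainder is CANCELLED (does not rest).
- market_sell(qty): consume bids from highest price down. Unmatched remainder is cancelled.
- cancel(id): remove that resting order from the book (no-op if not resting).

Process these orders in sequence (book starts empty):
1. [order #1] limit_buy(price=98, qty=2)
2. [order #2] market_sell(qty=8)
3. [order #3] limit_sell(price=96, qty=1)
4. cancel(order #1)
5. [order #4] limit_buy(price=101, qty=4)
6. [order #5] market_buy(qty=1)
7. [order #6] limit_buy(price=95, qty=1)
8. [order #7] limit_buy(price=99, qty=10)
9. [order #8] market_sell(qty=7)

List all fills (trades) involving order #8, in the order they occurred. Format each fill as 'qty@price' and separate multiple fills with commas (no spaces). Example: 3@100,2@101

After op 1 [order #1] limit_buy(price=98, qty=2): fills=none; bids=[#1:2@98] asks=[-]
After op 2 [order #2] market_sell(qty=8): fills=#1x#2:2@98; bids=[-] asks=[-]
After op 3 [order #3] limit_sell(price=96, qty=1): fills=none; bids=[-] asks=[#3:1@96]
After op 4 cancel(order #1): fills=none; bids=[-] asks=[#3:1@96]
After op 5 [order #4] limit_buy(price=101, qty=4): fills=#4x#3:1@96; bids=[#4:3@101] asks=[-]
After op 6 [order #5] market_buy(qty=1): fills=none; bids=[#4:3@101] asks=[-]
After op 7 [order #6] limit_buy(price=95, qty=1): fills=none; bids=[#4:3@101 #6:1@95] asks=[-]
After op 8 [order #7] limit_buy(price=99, qty=10): fills=none; bids=[#4:3@101 #7:10@99 #6:1@95] asks=[-]
After op 9 [order #8] market_sell(qty=7): fills=#4x#8:3@101 #7x#8:4@99; bids=[#7:6@99 #6:1@95] asks=[-]

Answer: 3@101,4@99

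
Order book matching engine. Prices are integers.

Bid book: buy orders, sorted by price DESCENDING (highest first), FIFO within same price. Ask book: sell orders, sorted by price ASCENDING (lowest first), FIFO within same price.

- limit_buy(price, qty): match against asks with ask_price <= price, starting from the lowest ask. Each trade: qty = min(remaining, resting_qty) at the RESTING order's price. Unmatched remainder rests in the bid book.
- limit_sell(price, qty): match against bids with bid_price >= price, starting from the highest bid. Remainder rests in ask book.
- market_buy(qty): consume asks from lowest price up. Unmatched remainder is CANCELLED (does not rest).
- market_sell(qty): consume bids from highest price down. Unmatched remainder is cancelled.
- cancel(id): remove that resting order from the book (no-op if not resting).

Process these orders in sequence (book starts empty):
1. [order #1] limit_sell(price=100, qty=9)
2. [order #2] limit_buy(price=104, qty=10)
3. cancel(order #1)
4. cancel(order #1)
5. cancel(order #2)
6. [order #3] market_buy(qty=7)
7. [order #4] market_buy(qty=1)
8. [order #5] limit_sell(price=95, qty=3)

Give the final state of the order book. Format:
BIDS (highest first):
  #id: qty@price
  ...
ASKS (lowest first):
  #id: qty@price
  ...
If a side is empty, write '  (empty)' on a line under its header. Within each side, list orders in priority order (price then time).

Answer: BIDS (highest first):
  (empty)
ASKS (lowest first):
  #5: 3@95

Derivation:
After op 1 [order #1] limit_sell(price=100, qty=9): fills=none; bids=[-] asks=[#1:9@100]
After op 2 [order #2] limit_buy(price=104, qty=10): fills=#2x#1:9@100; bids=[#2:1@104] asks=[-]
After op 3 cancel(order #1): fills=none; bids=[#2:1@104] asks=[-]
After op 4 cancel(order #1): fills=none; bids=[#2:1@104] asks=[-]
After op 5 cancel(order #2): fills=none; bids=[-] asks=[-]
After op 6 [order #3] market_buy(qty=7): fills=none; bids=[-] asks=[-]
After op 7 [order #4] market_buy(qty=1): fills=none; bids=[-] asks=[-]
After op 8 [order #5] limit_sell(price=95, qty=3): fills=none; bids=[-] asks=[#5:3@95]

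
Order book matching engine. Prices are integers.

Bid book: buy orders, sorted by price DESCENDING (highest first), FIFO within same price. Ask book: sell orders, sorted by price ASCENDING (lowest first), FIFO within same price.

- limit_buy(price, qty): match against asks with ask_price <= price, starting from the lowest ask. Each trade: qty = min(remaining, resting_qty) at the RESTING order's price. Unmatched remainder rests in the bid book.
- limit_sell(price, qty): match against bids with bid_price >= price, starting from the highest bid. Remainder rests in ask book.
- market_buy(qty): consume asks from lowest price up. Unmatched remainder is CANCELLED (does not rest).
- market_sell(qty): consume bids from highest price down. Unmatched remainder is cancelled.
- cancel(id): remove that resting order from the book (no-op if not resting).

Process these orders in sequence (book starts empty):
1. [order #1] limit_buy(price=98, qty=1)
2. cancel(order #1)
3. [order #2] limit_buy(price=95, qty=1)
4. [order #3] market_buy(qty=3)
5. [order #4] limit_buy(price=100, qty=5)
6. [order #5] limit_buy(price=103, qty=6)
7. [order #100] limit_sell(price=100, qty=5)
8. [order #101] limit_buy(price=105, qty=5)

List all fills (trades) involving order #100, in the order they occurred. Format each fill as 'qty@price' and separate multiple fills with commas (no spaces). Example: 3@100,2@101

Answer: 5@103

Derivation:
After op 1 [order #1] limit_buy(price=98, qty=1): fills=none; bids=[#1:1@98] asks=[-]
After op 2 cancel(order #1): fills=none; bids=[-] asks=[-]
After op 3 [order #2] limit_buy(price=95, qty=1): fills=none; bids=[#2:1@95] asks=[-]
After op 4 [order #3] market_buy(qty=3): fills=none; bids=[#2:1@95] asks=[-]
After op 5 [order #4] limit_buy(price=100, qty=5): fills=none; bids=[#4:5@100 #2:1@95] asks=[-]
After op 6 [order #5] limit_buy(price=103, qty=6): fills=none; bids=[#5:6@103 #4:5@100 #2:1@95] asks=[-]
After op 7 [order #100] limit_sell(price=100, qty=5): fills=#5x#100:5@103; bids=[#5:1@103 #4:5@100 #2:1@95] asks=[-]
After op 8 [order #101] limit_buy(price=105, qty=5): fills=none; bids=[#101:5@105 #5:1@103 #4:5@100 #2:1@95] asks=[-]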